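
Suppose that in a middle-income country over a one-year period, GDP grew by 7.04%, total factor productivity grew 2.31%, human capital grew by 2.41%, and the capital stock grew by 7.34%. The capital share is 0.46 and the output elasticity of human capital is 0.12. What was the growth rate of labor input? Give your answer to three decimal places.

2.534%

Labor's share = 1 − 0.46 − 0.12 = 0.42.
gY = gA + 0.46×7.34 + 0.12×2.41 + 0.42×g.
0.42×g = 7.04 − 2.31 − 3.6656 = 1.0644.
g = 1.0644 / 0.42 = 2.53429%.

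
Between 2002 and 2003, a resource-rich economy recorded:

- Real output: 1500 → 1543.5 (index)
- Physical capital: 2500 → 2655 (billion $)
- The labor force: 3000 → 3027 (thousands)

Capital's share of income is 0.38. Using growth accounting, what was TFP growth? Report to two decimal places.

-0.01%

Real output growth = (1543.5 − 1500) / 1500 = 2.9%.
Physical capital growth = (2655 − 2500) / 2500 = 6.2%.
The labor force growth = (3027 − 3000) / 3000 = 0.9%.
Labor's share = 1 − 0.38 = 0.62.
Physical capital: 0.38 × 6.2 = 2.356 pp.
The labor force: 0.62 × 0.9 = 0.558 pp.
TFP growth = 2.9 − 2.914 = -0.014%.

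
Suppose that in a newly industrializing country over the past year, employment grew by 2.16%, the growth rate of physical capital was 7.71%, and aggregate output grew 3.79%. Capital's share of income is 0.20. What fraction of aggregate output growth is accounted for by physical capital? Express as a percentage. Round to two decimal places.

Physical capital contributed 0.2 × 7.71 = 1.542 pp.
Share of growth = 1.542 / 3.79 × 100 = 40.686%.

40.69%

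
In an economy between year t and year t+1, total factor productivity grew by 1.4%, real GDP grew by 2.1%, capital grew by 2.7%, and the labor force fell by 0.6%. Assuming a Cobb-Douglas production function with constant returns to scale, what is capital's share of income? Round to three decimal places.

Capital's share of income is 0.394.

gY = gA + α·gK + (1−α)·gL, so gY − gA − gL = α(gK − gL).
2.1 − 1.4 + 0.6 = α × (2.7 − (-0.6)).
1.3 = 3.3 α, so α = 0.39394.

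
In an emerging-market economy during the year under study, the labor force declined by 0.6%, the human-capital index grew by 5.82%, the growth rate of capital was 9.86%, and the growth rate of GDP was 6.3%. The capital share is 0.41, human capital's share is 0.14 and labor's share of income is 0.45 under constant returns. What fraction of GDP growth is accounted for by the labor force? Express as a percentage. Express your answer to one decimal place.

-4.3%

Labor's share = 1 − 0.41 − 0.14 = 0.45.
The labor force contributed 0.45 × (-0.6) = -0.27 pp.
Share of growth = -0.27 / 6.3 × 100 = -4.286%.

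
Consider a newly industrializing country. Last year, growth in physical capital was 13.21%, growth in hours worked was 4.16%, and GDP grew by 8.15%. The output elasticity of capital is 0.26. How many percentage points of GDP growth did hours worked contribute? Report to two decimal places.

3.08 pp

Labor's share = 1 − 0.26 = 0.74.
Contribution = share × growth = 0.74 × 4.16 = 3.0784 pp.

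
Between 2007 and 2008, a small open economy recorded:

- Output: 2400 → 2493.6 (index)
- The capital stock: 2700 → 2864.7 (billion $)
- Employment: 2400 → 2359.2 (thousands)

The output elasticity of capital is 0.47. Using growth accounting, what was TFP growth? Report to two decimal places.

Output growth = (2493.6 − 2400) / 2400 = 3.9%.
The capital stock growth = (2864.7 − 2700) / 2700 = 6.1%.
Employment growth = (2359.2 − 2400) / 2400 = -1.7%.
Labor's share = 1 − 0.47 = 0.53.
The capital stock: 0.47 × 6.1 = 2.867 pp.
Employment: 0.53 × (-1.7) = -0.901 pp.
TFP growth = 3.9 − 1.966 = 1.934%.

TFP grew 1.93%.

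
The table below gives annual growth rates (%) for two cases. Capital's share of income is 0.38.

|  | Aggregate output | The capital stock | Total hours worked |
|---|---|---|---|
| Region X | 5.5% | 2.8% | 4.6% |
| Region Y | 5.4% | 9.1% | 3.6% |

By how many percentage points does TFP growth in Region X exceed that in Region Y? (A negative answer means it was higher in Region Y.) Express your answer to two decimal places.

1.87 percentage points

Labor's share = 1 − 0.38 = 0.62.
Region X: TFP = 5.5 − 1.064 − 2.852 = 1.584%.
Region Y: TFP = 5.4 − 3.458 − 2.232 = -0.29%.
Difference = 1.584 − (-0.29) = 1.874 pp.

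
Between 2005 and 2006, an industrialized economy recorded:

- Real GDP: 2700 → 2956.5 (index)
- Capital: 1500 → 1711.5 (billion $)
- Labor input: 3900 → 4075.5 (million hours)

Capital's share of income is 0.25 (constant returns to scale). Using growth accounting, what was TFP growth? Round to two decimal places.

Real GDP growth = (2956.5 − 2700) / 2700 = 9.5%.
Capital growth = (1711.5 − 1500) / 1500 = 14.1%.
Labor input growth = (4075.5 − 3900) / 3900 = 4.5%.
Labor's share = 1 − 0.25 = 0.75.
Capital: 0.25 × 14.1 = 3.525 pp.
Labor input: 0.75 × 4.5 = 3.375 pp.
TFP growth = 9.5 − 6.9 = 2.6%.

2.60%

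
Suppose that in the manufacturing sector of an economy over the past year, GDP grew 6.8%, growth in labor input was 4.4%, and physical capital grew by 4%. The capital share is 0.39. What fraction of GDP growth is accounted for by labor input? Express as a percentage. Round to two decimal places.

Labor's share = 1 − 0.39 = 0.61.
Labor input contributed 0.61 × 4.4 = 2.684 pp.
Share of growth = 2.684 / 6.8 × 100 = 39.4706%.

Labor input accounted for 39.47% of growth.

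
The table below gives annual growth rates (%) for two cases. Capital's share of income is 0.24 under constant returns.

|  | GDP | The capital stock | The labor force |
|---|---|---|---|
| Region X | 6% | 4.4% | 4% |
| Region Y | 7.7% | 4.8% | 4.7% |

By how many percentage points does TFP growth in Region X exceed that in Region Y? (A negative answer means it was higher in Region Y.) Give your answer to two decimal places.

-1.07 percentage points

Labor's share = 1 − 0.24 = 0.76.
Region X: TFP = 6 − 1.056 − 3.04 = 1.904%.
Region Y: TFP = 7.7 − 1.152 − 3.572 = 2.976%.
Difference = 1.904 − (2.976) = -1.072 pp.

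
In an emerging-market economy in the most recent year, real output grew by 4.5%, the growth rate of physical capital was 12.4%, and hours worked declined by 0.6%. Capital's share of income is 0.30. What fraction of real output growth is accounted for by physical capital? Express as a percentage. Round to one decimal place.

82.7%

Physical capital contributed 0.3 × 12.4 = 3.72 pp.
Share of growth = 3.72 / 4.5 × 100 = 82.667%.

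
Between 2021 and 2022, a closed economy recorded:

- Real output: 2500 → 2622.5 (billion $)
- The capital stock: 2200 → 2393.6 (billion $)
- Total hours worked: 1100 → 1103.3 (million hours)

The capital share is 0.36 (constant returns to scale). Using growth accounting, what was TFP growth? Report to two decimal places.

Real output growth = (2622.5 − 2500) / 2500 = 4.9%.
The capital stock growth = (2393.6 − 2200) / 2200 = 8.8%.
Total hours worked growth = (1103.3 − 1100) / 1100 = 0.3%.
Labor's share = 1 − 0.36 = 0.64.
The capital stock: 0.36 × 8.8 = 3.168 pp.
Total hours worked: 0.64 × 0.3 = 0.192 pp.
TFP growth = 4.9 − 3.36 = 1.54%.

1.54%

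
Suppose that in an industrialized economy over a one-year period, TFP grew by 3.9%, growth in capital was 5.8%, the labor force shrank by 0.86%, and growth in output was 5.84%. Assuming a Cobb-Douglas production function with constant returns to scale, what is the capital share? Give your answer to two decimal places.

α = 0.42

gY = gA + α·gK + (1−α)·gL, so gY − gA − gL = α(gK − gL).
5.84 − 3.9 + 0.86 = α × (5.8 − (-0.86)).
2.8 = 6.66 α, so α = 0.4204.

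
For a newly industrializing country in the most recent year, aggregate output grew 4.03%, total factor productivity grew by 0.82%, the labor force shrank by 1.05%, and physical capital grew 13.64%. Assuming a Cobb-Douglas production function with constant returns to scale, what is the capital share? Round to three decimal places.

gY = gA + α·gK + (1−α)·gL, so gY − gA − gL = α(gK − gL).
4.03 − 0.82 + 1.05 = α × (13.64 − (-1.05)).
4.26 = 14.69 α, so α = 0.28999.

α = 0.290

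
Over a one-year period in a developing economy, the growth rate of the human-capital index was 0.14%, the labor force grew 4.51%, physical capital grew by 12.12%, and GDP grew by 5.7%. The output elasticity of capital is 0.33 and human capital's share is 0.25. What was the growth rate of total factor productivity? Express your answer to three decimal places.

-0.229%

Labor's share = 1 − 0.33 − 0.25 = 0.42.
Physical capital: 0.33 × 12.12 = 3.9996 pp.
The human-capital index: 0.25 × 0.14 = 0.035 pp.
The labor force: 0.42 × 4.51 = 1.8942 pp.
TFP growth = 5.7 − 5.9288 = -0.2288%.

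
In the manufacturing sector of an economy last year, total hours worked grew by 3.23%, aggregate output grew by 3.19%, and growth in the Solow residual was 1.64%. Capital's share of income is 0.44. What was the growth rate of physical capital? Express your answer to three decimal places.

Labor's share = 1 − 0.44 = 0.56.
gY = gA + 0.56×3.23 + 0.44×g.
0.44×g = 3.19 − 1.64 − 1.8088 = -0.2588.
g = -0.2588 / 0.44 = -0.58818%.

-0.588%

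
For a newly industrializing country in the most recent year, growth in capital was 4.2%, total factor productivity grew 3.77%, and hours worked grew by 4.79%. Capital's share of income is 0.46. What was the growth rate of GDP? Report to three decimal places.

8.289%

Labor's share = 1 − 0.46 = 0.54.
Capital: 0.46 × 4.2 = 1.932 pp.
Hours worked: 0.54 × 4.79 = 2.5866 pp.
Output growth = 3.77 + 4.5186 = 8.2886%.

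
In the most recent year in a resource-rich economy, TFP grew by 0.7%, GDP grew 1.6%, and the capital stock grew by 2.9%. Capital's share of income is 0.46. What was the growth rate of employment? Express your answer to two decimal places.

-0.80%

Labor's share = 1 − 0.46 = 0.54.
gY = gA + 0.46×2.9 + 0.54×g.
0.54×g = 1.6 − 0.7 − 1.334 = -0.434.
g = -0.434 / 0.54 = -0.8037%.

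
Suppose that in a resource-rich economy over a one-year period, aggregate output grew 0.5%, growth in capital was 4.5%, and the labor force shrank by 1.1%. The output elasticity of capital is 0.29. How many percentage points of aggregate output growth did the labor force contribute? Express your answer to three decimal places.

-0.781 pp

Labor's share = 1 − 0.29 = 0.71.
Contribution = share × growth = 0.71 × (-1.1) = -0.781 pp.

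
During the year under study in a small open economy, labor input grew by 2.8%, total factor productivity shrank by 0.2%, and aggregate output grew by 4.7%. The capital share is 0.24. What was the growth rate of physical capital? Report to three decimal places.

Physical capital grew 11.550%.

Labor's share = 1 − 0.24 = 0.76.
gY = gA + 0.76×2.8 + 0.24×g.
0.24×g = 4.7 + 0.2 − 2.128 = 2.772.
g = 2.772 / 0.24 = 11.55%.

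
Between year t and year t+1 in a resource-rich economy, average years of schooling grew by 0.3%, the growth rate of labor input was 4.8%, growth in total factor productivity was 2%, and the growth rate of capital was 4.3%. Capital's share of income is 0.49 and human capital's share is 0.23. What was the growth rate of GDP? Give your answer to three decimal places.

GDP grew 5.520%.

Labor's share = 1 − 0.49 − 0.23 = 0.28.
Capital: 0.49 × 4.3 = 2.107 pp.
Average years of schooling: 0.23 × 0.3 = 0.069 pp.
Labor input: 0.28 × 4.8 = 1.344 pp.
Output growth = 2 + 3.52 = 5.52%.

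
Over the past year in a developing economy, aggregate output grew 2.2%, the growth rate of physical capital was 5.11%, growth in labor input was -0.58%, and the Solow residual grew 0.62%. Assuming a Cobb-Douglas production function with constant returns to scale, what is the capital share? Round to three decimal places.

0.380

gY = gA + α·gK + (1−α)·gL, so gY − gA − gL = α(gK − gL).
2.2 − 0.62 + 0.58 = α × (5.11 − (-0.58)).
2.16 = 5.69 α, so α = 0.37961.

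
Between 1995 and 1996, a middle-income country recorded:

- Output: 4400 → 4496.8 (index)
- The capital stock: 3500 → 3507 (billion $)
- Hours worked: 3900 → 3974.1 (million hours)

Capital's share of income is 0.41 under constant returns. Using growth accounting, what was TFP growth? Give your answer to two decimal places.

1.00%

Output growth = (4496.8 − 4400) / 4400 = 2.2%.
The capital stock growth = (3507 − 3500) / 3500 = 0.2%.
Hours worked growth = (3974.1 − 3900) / 3900 = 1.9%.
Labor's share = 1 − 0.41 = 0.59.
The capital stock: 0.41 × 0.2 = 0.082 pp.
Hours worked: 0.59 × 1.9 = 1.121 pp.
TFP growth = 2.2 − 1.203 = 0.997%.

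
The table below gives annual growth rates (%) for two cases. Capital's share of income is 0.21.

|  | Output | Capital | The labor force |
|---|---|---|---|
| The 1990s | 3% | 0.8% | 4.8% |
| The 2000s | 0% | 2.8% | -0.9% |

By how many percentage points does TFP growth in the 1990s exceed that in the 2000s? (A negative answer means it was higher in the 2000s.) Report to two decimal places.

Labor's share = 1 − 0.21 = 0.79.
The 1990s: TFP = 3 − 0.168 − 3.792 = -0.96%.
The 2000s: TFP = 0 − 0.588 + 0.711 = 0.123%.
Difference = -0.96 − (0.123) = -1.083 pp.

-1.08 percentage points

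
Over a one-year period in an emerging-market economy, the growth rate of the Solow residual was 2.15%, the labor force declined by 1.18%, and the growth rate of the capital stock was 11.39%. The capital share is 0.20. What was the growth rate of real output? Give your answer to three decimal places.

3.484%

Labor's share = 1 − 0.2 = 0.8.
The capital stock: 0.2 × 11.39 = 2.278 pp.
The labor force: 0.8 × (-1.18) = -0.944 pp.
Output growth = 2.15 + 1.334 = 3.484%.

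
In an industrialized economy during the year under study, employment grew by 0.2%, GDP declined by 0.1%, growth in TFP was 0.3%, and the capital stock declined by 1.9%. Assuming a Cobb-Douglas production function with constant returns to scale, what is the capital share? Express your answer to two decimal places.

α = 0.29

gY = gA + α·gK + (1−α)·gL, so gY − gA − gL = α(gK − gL).
-0.1 − 0.3 − 0.2 = α × (-1.9 − 0.2).
-0.6 = -2.1 α, so α = 0.2857.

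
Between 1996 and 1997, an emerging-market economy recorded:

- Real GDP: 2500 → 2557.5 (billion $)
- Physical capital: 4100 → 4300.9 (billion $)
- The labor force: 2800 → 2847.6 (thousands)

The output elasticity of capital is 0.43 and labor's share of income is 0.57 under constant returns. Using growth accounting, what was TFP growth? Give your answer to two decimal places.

-0.78%

Real GDP growth = (2557.5 − 2500) / 2500 = 2.3%.
Physical capital growth = (4300.9 − 4100) / 4100 = 4.9%.
The labor force growth = (2847.6 − 2800) / 2800 = 1.7%.
Labor's share = 1 − 0.43 = 0.57.
Physical capital: 0.43 × 4.9 = 2.107 pp.
The labor force: 0.57 × 1.7 = 0.969 pp.
TFP growth = 2.3 − 3.076 = -0.776%.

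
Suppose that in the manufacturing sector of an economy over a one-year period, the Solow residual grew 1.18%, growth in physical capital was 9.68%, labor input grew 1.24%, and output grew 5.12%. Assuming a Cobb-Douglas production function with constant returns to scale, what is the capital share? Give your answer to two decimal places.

gY = gA + α·gK + (1−α)·gL, so gY − gA − gL = α(gK − gL).
5.12 − 1.18 − 1.24 = α × (9.68 − 1.24).
2.7 = 8.44 α, so α = 0.3199.

The capital share is 0.32.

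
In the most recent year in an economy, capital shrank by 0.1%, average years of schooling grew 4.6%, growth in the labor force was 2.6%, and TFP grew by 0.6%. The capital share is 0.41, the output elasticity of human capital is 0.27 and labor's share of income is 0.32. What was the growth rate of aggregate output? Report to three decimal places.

Aggregate output grew 2.633%.

Labor's share = 1 − 0.41 − 0.27 = 0.32.
Capital: 0.41 × (-0.1) = -0.041 pp.
Average years of schooling: 0.27 × 4.6 = 1.242 pp.
The labor force: 0.32 × 2.6 = 0.832 pp.
Output growth = 0.6 + 2.033 = 2.633%.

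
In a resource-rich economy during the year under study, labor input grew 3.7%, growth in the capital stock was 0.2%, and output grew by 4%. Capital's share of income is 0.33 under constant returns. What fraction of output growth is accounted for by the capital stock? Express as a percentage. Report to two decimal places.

1.65%

The capital stock contributed 0.33 × 0.2 = 0.066 pp.
Share of growth = 0.066 / 4 × 100 = 1.65%.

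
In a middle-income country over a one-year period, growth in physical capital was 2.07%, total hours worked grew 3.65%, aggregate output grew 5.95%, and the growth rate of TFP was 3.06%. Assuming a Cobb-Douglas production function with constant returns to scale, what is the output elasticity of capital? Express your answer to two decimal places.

gY = gA + α·gK + (1−α)·gL, so gY − gA − gL = α(gK − gL).
5.95 − 3.06 − 3.65 = α × (2.07 − 3.65).
-0.76 = -1.58 α, so α = 0.481.

α = 0.48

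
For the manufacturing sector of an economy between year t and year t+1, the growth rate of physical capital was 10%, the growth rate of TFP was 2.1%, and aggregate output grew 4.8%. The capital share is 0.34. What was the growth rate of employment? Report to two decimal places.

Labor's share = 1 − 0.34 = 0.66.
gY = gA + 0.34×10 + 0.66×g.
0.66×g = 4.8 − 2.1 − 3.4 = -0.7.
g = -0.7 / 0.66 = -1.0606%.

-1.06%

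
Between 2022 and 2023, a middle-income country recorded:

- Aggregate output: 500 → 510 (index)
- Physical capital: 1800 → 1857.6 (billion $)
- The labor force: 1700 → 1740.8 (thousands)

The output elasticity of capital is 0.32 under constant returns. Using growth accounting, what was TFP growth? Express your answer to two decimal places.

Aggregate output growth = (510 − 500) / 500 = 2%.
Physical capital growth = (1857.6 − 1800) / 1800 = 3.2%.
The labor force growth = (1740.8 − 1700) / 1700 = 2.4%.
Labor's share = 1 − 0.32 = 0.68.
Physical capital: 0.32 × 3.2 = 1.024 pp.
The labor force: 0.68 × 2.4 = 1.632 pp.
TFP growth = 2 − 2.656 = -0.656%.

-0.66%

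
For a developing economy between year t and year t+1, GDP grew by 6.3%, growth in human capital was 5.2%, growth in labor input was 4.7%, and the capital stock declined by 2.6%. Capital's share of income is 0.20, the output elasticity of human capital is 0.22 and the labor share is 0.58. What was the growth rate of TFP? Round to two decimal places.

2.95%

Labor's share = 1 − 0.2 − 0.22 = 0.58.
The capital stock: 0.2 × (-2.6) = -0.52 pp.
Human capital: 0.22 × 5.2 = 1.144 pp.
Labor input: 0.58 × 4.7 = 2.726 pp.
TFP growth = 6.3 − 3.35 = 2.95%.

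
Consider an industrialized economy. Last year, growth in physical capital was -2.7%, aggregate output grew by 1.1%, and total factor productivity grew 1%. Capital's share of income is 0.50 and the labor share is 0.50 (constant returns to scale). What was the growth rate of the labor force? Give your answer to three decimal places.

2.900%

Labor's share = 1 − 0.5 = 0.5.
gY = gA + 0.5×(-2.7) + 0.5×g.
0.5×g = 1.1 − 1 + 1.35 = 1.45.
g = 1.45 / 0.5 = 2.9%.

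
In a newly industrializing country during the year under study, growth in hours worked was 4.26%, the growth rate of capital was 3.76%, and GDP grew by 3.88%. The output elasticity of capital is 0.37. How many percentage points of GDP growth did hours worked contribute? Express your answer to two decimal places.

2.68 percentage points

Labor's share = 1 − 0.37 = 0.63.
Contribution = share × growth = 0.63 × 4.26 = 2.6838 pp.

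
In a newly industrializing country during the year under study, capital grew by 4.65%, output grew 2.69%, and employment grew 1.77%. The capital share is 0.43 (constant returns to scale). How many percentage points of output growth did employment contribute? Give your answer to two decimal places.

1.01 percentage points

Labor's share = 1 − 0.43 = 0.57.
Contribution = share × growth = 0.57 × 1.77 = 1.0089 pp.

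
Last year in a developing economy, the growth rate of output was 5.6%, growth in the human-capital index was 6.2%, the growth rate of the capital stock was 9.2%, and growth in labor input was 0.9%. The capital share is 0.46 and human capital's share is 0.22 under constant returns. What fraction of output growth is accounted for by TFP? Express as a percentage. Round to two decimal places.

Labor's share = 1 − 0.46 − 0.22 = 0.32.
The capital stock: 0.46 × 9.2 = 4.232 pp.
The human-capital index: 0.22 × 6.2 = 1.364 pp.
Labor input: 0.32 × 0.9 = 0.288 pp.
TFP growth = 5.6 − 5.884 = -0.284%.
TFP share of growth = -0.284 / 5.6 × 100 = -5.0714%.

TFP accounted for -5.07% of growth.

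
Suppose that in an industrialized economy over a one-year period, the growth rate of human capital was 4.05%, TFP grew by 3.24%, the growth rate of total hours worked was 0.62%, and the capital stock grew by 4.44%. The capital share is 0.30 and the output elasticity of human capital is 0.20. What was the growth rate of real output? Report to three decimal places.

Labor's share = 1 − 0.3 − 0.2 = 0.5.
The capital stock: 0.3 × 4.44 = 1.332 pp.
Human capital: 0.2 × 4.05 = 0.81 pp.
Total hours worked: 0.5 × 0.62 = 0.31 pp.
Output growth = 3.24 + 2.452 = 5.692%.

Real output growth was 5.692%.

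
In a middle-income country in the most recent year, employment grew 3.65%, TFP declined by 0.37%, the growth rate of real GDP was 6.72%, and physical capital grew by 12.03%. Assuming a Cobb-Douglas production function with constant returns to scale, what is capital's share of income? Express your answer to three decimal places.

Capital's share of income is 0.411.

gY = gA + α·gK + (1−α)·gL, so gY − gA − gL = α(gK − gL).
6.72 + 0.37 − 3.65 = α × (12.03 − 3.65).
3.44 = 8.38 α, so α = 0.4105.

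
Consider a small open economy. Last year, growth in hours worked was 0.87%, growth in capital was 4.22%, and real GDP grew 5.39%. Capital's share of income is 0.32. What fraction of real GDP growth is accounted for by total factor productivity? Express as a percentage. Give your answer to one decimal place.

Labor's share = 1 − 0.32 = 0.68.
Capital: 0.32 × 4.22 = 1.3504 pp.
Hours worked: 0.68 × 0.87 = 0.5916 pp.
TFP growth = 5.39 − 1.942 = 3.448%.
TFP share of growth = 3.448 / 5.39 × 100 = 63.97%.

64.0%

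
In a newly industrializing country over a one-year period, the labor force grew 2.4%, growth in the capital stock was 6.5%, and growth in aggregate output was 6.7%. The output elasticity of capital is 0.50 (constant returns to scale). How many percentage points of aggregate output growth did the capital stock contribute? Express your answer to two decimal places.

Contribution = share × growth = 0.5 × 6.5 = 3.25 pp.

3.25 percentage points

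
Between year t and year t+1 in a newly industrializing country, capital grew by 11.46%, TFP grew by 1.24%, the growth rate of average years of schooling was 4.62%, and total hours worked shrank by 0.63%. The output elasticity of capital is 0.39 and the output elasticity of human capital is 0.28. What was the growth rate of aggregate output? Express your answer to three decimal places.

6.795%

Labor's share = 1 − 0.39 − 0.28 = 0.33.
Capital: 0.39 × 11.46 = 4.4694 pp.
Average years of schooling: 0.28 × 4.62 = 1.2936 pp.
Total hours worked: 0.33 × (-0.63) = -0.2079 pp.
Output growth = 1.24 + 5.5551 = 6.7951%.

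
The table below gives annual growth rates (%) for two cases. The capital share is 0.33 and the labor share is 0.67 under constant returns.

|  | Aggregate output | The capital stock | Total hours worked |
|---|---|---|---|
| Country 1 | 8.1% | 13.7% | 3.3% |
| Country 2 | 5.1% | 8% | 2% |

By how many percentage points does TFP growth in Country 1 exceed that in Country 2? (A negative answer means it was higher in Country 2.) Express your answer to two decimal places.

0.25 percentage points

Labor's share = 1 − 0.33 = 0.67.
Country 1: TFP = 8.1 − 4.521 − 2.211 = 1.368%.
Country 2: TFP = 5.1 − 2.64 − 1.34 = 1.12%.
Difference = 1.368 − (1.12) = 0.248 pp.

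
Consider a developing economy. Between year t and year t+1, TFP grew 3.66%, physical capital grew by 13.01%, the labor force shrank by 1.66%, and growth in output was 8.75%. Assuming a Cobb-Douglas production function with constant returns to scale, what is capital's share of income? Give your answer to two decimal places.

gY = gA + α·gK + (1−α)·gL, so gY − gA − gL = α(gK − gL).
8.75 − 3.66 + 1.66 = α × (13.01 − (-1.66)).
6.75 = 14.67 α, so α = 0.4601.

Capital's share of income is 0.46.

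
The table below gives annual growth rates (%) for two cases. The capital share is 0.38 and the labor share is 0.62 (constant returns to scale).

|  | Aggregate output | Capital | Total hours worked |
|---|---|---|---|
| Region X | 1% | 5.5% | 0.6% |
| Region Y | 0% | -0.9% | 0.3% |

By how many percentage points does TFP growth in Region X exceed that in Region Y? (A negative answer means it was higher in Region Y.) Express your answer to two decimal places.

-1.62 percentage points

Labor's share = 1 − 0.38 = 0.62.
Region X: TFP = 1 − 2.09 − 0.372 = -1.462%.
Region Y: TFP = 0 + 0.342 − 0.186 = 0.156%.
Difference = -1.462 − (0.156) = -1.618 pp.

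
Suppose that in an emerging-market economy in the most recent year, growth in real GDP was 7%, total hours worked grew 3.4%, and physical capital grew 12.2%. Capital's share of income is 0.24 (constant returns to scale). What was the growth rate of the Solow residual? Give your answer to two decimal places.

1.49%

Labor's share = 1 − 0.24 = 0.76.
Physical capital: 0.24 × 12.2 = 2.928 pp.
Total hours worked: 0.76 × 3.4 = 2.584 pp.
TFP growth = 7 − 5.512 = 1.488%.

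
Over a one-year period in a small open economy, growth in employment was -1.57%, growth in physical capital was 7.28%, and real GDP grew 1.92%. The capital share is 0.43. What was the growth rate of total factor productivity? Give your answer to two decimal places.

-0.32%

Labor's share = 1 − 0.43 = 0.57.
Physical capital: 0.43 × 7.28 = 3.1304 pp.
Employment: 0.57 × (-1.57) = -0.8949 pp.
TFP growth = 1.92 − 2.2355 = -0.3155%.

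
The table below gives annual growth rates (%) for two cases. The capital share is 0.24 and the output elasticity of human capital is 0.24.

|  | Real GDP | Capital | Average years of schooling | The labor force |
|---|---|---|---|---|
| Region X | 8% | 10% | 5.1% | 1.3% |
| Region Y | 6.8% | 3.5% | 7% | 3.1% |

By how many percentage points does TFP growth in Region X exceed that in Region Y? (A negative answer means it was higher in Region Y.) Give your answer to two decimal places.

Labor's share = 1 − 0.24 − 0.24 = 0.52.
Region X: TFP = 8 − 2.4 − 1.224 − 0.676 = 3.7%.
Region Y: TFP = 6.8 − 0.84 − 1.68 − 1.612 = 2.668%.
Difference = 3.7 − (2.668) = 1.032 pp.

1.03 percentage points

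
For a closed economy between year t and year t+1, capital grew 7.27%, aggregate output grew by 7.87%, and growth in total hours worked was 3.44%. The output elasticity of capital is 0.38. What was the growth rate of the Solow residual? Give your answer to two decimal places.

Labor's share = 1 − 0.38 = 0.62.
Capital: 0.38 × 7.27 = 2.7626 pp.
Total hours worked: 0.62 × 3.44 = 2.1328 pp.
TFP growth = 7.87 − 4.8954 = 2.9746%.

The Solow residual grew 2.97%.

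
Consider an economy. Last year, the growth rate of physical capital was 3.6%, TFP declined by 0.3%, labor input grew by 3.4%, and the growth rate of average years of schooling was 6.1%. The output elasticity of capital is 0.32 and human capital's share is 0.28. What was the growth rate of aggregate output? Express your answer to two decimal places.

Labor's share = 1 − 0.32 − 0.28 = 0.4.
Physical capital: 0.32 × 3.6 = 1.152 pp.
Average years of schooling: 0.28 × 6.1 = 1.708 pp.
Labor input: 0.4 × 3.4 = 1.36 pp.
Output growth = -0.3 + 4.22 = 3.92%.

3.92%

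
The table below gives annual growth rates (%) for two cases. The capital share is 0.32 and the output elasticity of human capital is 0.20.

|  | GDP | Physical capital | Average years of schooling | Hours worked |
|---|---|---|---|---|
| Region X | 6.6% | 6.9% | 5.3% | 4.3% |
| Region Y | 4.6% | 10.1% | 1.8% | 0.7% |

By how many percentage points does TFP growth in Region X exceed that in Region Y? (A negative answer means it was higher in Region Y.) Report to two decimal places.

Labor's share = 1 − 0.32 − 0.2 = 0.48.
Region X: TFP = 6.6 − 2.208 − 1.06 − 2.064 = 1.268%.
Region Y: TFP = 4.6 − 3.232 − 0.36 − 0.336 = 0.672%.
Difference = 1.268 − (0.672) = 0.596 pp.

0.60 percentage points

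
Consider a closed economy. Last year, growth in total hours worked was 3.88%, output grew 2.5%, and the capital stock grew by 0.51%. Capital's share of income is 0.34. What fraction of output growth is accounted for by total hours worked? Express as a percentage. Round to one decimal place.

102.4%

Labor's share = 1 − 0.34 = 0.66.
Total hours worked contributed 0.66 × 3.88 = 2.5608 pp.
Share of growth = 2.5608 / 2.5 × 100 = 102.432%.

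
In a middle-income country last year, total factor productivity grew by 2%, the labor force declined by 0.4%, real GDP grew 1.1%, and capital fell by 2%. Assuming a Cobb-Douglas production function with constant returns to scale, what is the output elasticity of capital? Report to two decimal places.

gY = gA + α·gK + (1−α)·gL, so gY − gA − gL = α(gK − gL).
1.1 − 2 + 0.4 = α × (-2 − (-0.4)).
-0.5 = -1.6 α, so α = 0.3125.

The output elasticity of capital is 0.31.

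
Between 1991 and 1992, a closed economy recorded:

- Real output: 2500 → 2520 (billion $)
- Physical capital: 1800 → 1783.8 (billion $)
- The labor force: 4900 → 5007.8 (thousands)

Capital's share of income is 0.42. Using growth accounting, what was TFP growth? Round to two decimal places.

Real output growth = (2520 − 2500) / 2500 = 0.8%.
Physical capital growth = (1783.8 − 1800) / 1800 = -0.9%.
The labor force growth = (5007.8 − 4900) / 4900 = 2.2%.
Labor's share = 1 − 0.42 = 0.58.
Physical capital: 0.42 × (-0.9) = -0.378 pp.
The labor force: 0.58 × 2.2 = 1.276 pp.
TFP growth = 0.8 − 0.898 = -0.098%.

-0.10%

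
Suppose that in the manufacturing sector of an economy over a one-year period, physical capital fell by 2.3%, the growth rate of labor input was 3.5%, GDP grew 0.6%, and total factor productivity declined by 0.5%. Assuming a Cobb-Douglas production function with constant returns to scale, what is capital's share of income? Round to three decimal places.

0.414

gY = gA + α·gK + (1−α)·gL, so gY − gA − gL = α(gK − gL).
0.6 + 0.5 − 3.5 = α × (-2.3 − 3.5).
-2.4 = -5.8 α, so α = 0.41379.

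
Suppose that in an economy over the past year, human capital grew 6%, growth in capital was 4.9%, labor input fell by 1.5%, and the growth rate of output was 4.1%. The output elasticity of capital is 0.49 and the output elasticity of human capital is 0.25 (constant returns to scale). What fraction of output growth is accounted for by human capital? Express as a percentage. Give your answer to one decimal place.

36.6%

Human capital contributed 0.25 × 6 = 1.5 pp.
Share of growth = 1.5 / 4.1 × 100 = 36.585%.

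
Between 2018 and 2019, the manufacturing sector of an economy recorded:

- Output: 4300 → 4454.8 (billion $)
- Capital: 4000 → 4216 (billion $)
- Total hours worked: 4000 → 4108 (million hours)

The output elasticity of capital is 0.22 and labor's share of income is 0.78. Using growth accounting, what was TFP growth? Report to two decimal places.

TFP growth was 0.31%.

Output growth = (4454.8 − 4300) / 4300 = 3.6%.
Capital growth = (4216 − 4000) / 4000 = 5.4%.
Total hours worked growth = (4108 − 4000) / 4000 = 2.7%.
Labor's share = 1 − 0.22 = 0.78.
Capital: 0.22 × 5.4 = 1.188 pp.
Total hours worked: 0.78 × 2.7 = 2.106 pp.
TFP growth = 3.6 − 3.294 = 0.306%.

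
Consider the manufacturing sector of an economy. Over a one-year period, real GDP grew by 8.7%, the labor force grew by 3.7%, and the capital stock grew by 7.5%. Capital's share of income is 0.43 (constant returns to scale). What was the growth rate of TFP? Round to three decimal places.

3.366%

Labor's share = 1 − 0.43 = 0.57.
The capital stock: 0.43 × 7.5 = 3.225 pp.
The labor force: 0.57 × 3.7 = 2.109 pp.
TFP growth = 8.7 − 5.334 = 3.366%.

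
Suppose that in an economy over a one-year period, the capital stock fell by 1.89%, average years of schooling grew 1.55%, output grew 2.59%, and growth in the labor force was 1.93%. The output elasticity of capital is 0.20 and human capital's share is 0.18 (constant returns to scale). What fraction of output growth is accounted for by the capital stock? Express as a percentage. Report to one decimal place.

The capital stock contributed 0.2 × (-1.89) = -0.378 pp.
Share of growth = -0.378 / 2.59 × 100 = -14.595%.

The capital stock accounted for -14.6% of growth.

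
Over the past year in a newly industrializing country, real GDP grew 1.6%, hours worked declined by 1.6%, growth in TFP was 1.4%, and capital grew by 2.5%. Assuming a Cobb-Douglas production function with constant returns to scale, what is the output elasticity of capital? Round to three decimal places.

0.439

gY = gA + α·gK + (1−α)·gL, so gY − gA − gL = α(gK − gL).
1.6 − 1.4 + 1.6 = α × (2.5 − (-1.6)).
1.8 = 4.1 α, so α = 0.43902.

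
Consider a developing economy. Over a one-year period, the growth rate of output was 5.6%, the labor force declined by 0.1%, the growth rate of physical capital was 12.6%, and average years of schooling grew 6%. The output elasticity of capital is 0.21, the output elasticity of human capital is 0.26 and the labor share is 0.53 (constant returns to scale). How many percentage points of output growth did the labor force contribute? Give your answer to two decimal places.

-0.05

Labor's share = 1 − 0.21 − 0.26 = 0.53.
Contribution = share × growth = 0.53 × (-0.1) = -0.053 pp.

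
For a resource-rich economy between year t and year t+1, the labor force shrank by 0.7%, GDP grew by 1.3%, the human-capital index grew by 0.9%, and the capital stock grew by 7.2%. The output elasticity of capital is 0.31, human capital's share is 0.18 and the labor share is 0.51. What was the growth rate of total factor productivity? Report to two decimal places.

Labor's share = 1 − 0.31 − 0.18 = 0.51.
The capital stock: 0.31 × 7.2 = 2.232 pp.
The human-capital index: 0.18 × 0.9 = 0.162 pp.
The labor force: 0.51 × (-0.7) = -0.357 pp.
TFP growth = 1.3 − 2.037 = -0.737%.

-0.74%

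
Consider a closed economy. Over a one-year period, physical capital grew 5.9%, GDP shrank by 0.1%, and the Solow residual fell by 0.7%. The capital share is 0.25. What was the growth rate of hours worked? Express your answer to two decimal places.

Labor's share = 1 − 0.25 = 0.75.
gY = gA + 0.25×5.9 + 0.75×g.
0.75×g = -0.1 + 0.7 − 1.475 = -0.875.
g = -0.875 / 0.75 = -1.1667%.

-1.17%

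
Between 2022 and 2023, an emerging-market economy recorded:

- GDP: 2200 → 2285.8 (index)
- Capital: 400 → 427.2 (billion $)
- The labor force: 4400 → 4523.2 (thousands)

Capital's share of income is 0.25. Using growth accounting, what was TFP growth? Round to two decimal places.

0.10%

GDP growth = (2285.8 − 2200) / 2200 = 3.9%.
Capital growth = (427.2 − 400) / 400 = 6.8%.
The labor force growth = (4523.2 − 4400) / 4400 = 2.8%.
Labor's share = 1 − 0.25 = 0.75.
Capital: 0.25 × 6.8 = 1.7 pp.
The labor force: 0.75 × 2.8 = 2.1 pp.
TFP growth = 3.9 − 3.8 = 0.1%.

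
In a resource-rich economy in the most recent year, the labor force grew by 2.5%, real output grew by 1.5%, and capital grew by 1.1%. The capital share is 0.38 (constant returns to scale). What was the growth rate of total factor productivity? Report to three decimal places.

Labor's share = 1 − 0.38 = 0.62.
Capital: 0.38 × 1.1 = 0.418 pp.
The labor force: 0.62 × 2.5 = 1.55 pp.
TFP growth = 1.5 − 1.968 = -0.468%.

-0.468%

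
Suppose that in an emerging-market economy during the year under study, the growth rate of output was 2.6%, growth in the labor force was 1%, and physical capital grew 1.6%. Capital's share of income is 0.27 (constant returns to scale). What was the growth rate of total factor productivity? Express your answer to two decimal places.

1.44%

Labor's share = 1 − 0.27 = 0.73.
Physical capital: 0.27 × 1.6 = 0.432 pp.
The labor force: 0.73 × 1 = 0.73 pp.
TFP growth = 2.6 − 1.162 = 1.438%.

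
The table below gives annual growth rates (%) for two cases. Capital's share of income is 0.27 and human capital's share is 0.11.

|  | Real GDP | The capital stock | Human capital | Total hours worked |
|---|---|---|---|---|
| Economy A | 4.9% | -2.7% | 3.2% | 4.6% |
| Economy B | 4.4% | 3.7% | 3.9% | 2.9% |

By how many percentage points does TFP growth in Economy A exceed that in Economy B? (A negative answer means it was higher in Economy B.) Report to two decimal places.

Labor's share = 1 − 0.27 − 0.11 = 0.62.
Economy A: TFP = 4.9 + 0.729 − 0.352 − 2.852 = 2.425%.
Economy B: TFP = 4.4 − 0.999 − 0.429 − 1.798 = 1.174%.
Difference = 2.425 − (1.174) = 1.251 pp.

1.25 percentage points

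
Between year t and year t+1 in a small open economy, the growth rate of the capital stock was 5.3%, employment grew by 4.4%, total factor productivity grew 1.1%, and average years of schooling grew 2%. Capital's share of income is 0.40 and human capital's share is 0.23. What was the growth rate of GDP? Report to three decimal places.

GDP growth was 5.308%.

Labor's share = 1 − 0.4 − 0.23 = 0.37.
The capital stock: 0.4 × 5.3 = 2.12 pp.
Average years of schooling: 0.23 × 2 = 0.46 pp.
Employment: 0.37 × 4.4 = 1.628 pp.
Output growth = 1.1 + 4.208 = 5.308%.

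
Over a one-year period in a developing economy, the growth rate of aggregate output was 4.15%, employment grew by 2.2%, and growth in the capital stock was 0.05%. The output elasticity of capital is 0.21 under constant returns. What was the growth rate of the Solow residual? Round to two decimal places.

Labor's share = 1 − 0.21 = 0.79.
The capital stock: 0.21 × 0.05 = 0.0105 pp.
Employment: 0.79 × 2.2 = 1.738 pp.
TFP growth = 4.15 − 1.7485 = 2.4015%.

2.40%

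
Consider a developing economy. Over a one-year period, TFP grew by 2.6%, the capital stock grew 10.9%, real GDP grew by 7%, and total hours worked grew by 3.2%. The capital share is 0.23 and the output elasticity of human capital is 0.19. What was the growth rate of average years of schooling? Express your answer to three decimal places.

Labor's share = 1 − 0.23 − 0.19 = 0.58.
gY = gA + 0.23×10.9 + 0.58×3.2 + 0.19×g.
0.19×g = 7 − 2.6 − 4.363 = 0.037.
g = 0.037 / 0.19 = 0.19474%.

0.195%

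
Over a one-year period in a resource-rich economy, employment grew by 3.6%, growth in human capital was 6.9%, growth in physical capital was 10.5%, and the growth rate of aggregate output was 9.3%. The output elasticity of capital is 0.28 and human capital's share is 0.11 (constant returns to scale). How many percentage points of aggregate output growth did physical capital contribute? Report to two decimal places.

Contribution = share × growth = 0.28 × 10.5 = 2.94 pp.

2.94 pp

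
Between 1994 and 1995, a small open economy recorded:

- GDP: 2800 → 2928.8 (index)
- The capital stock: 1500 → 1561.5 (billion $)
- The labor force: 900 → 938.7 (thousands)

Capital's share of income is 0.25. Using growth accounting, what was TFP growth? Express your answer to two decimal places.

GDP growth = (2928.8 − 2800) / 2800 = 4.6%.
The capital stock growth = (1561.5 − 1500) / 1500 = 4.1%.
The labor force growth = (938.7 − 900) / 900 = 4.3%.
Labor's share = 1 − 0.25 = 0.75.
The capital stock: 0.25 × 4.1 = 1.025 pp.
The labor force: 0.75 × 4.3 = 3.225 pp.
TFP growth = 4.6 − 4.25 = 0.35%.

0.35%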